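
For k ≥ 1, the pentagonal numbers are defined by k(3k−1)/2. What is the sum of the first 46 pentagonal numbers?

Σ i(3i−1)/2 = (3Σi² − Σi) / 2 over i = 1..46.
Σi = 1081 and Σi² = 33511.
(3·33511 − 1·1081) / 2 = 99452/2 = 49726.

49726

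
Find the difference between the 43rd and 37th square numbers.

43² = 1849 and 37² = 1369.
Difference: 1849 − 1369 = 480.

480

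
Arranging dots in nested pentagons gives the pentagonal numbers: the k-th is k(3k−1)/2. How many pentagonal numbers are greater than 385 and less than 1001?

9

The n-th pentagonal number is n(3n−1)/2.
Smallest index with value > 385: n = 17 (giving 425).
Largest index with value < 1001: n = 25 (giving 925).
Indices 17 through 25: 9 terms.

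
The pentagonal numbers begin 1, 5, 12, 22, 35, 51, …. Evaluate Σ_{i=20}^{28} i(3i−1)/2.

Σ i(3i−1)/2 = (3Σi² − Σi) / 2 over i = 20..28.
Σi = 406 − 190 = 216 and Σi² = 7714 − 2470 = 5244.
(3·5244 − 1·216) / 2 = 15516/2 = 7758.

7758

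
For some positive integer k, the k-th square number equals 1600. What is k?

We need n² = 1600, so n = √1600 = 40.

40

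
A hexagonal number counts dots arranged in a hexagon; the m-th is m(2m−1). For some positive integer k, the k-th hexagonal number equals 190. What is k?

Set n(2n−1) = 190, giving 2n² − n − 190 = 0.
The discriminant is 1 + 8·190 = 1521, and √1521 = 39.
So n = (1 + 39) / 4 = 40/4 = 10.

10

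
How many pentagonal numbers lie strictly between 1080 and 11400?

60

The n-th pentagonal number is n(3n−1)/2.
Smallest index with value > 1080: n = 28 (giving 1162).
Largest index with value < 11400: n = 87 (giving 11310).
Indices 28 through 87: 60 terms.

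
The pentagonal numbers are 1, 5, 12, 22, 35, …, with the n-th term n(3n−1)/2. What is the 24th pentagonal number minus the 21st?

201

24·(3·24 − 1)/2 = 852 and 21·(3·21 − 1)/2 = 651.
Difference: 852 − 651 = 201.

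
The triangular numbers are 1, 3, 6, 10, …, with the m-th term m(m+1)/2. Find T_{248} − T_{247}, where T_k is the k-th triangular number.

Consecutive triangular numbers differ by n: T_{248} − T_{247} = 248.

248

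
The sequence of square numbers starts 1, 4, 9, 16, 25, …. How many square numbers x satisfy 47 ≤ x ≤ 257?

The n-th square number is n².
Smallest index with value ≥ 47: n = 7 (giving 49).
Largest index with value ≤ 257: n = 16 (giving 256).
Indices 7 through 16: 10 terms.

10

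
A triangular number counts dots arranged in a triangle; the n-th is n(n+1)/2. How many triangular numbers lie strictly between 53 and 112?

5

The n-th triangular number is n(n+1)/2.
Smallest index with value > 53: n = 10 (giving 55).
Largest index with value < 112: n = 14 (giving 105).
Indices 10 through 14: 5 terms.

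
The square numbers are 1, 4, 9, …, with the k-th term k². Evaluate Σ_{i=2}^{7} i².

Σ_{i=2}^{7} i² = 140 − 1 = 139.

139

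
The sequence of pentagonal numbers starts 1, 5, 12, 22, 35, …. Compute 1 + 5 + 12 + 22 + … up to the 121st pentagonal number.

Σ i(3i−1)/2 = (3Σi² − Σi) / 2 over i = 1..121.
Σi = 7381 and Σi² = 597861.
(3·597861 − 1·7381) / 2 = 1786202/2 = 893101.

893101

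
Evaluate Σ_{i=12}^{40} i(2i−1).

42514

Σ i(2i−1) = 2Σi² − Σi over i = 12..40.
Σi = 820 − 66 = 754 and Σi² = 22140 − 506 = 21634.
2·21634 − 1·754 = 42514.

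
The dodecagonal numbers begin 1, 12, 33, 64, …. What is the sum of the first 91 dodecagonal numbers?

Σ i(5i−4) = 5Σi² − 4Σi over i = 1..91.
Σi = 4186 and Σi² = 255346.
5·255346 − 4·4186 = 1259986.

1259986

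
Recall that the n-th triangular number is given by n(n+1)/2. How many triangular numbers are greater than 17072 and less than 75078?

202

The n-th triangular number is n(n+1)/2.
Smallest index with value > 17072: n = 185 (giving 17205).
Largest index with value < 75078: n = 386 (giving 74691).
Indices 185 through 386: 202 terms.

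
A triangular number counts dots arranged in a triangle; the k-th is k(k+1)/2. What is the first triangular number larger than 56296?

56616

Solve n(n+1)/2 > 56296 for integer n.
The largest n with value ≤ 56296 is 335 (since 56280 ≤ 56296 < 56616), so the first above is n = 336, value 56616.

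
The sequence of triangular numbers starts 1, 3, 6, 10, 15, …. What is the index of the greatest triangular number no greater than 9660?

138

Solve n(n+1)/2 ≤ 9660 for integer n.
n = 138 gives 9591 ≤ 9660, while n = 139 gives 9730 > 9660; so the answer is index 138.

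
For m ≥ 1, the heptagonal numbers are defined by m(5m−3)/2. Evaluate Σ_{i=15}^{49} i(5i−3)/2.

Σ i(5i−3)/2 = (5Σi² − 3Σi) / 2 over i = 15..49.
Σi = 1225 − 105 = 1120 and Σi² = 40425 − 1015 = 39410.
(5·39410 − 3·1120) / 2 = 193690/2 = 96845.

96845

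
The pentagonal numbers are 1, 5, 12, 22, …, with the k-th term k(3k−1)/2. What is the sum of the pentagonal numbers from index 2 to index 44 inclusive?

Σ i(3i−1)/2 = (3Σi² − Σi) / 2 over i = 2..44.
Σi = 990 − 1 = 989 and Σi² = 29370 − 1 = 29369.
(3·29369 − 1·989) / 2 = 87118/2 = 43559.

43559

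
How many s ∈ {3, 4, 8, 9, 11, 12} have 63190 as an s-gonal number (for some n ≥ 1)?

s = 3: P(3, 355) = 63190. ✓
s = 4: P(4, 251) = 63001 and P(4, 252) = 63504; 63190 is not s-gonal.
s = 8: P(8, 145) = 62785 and P(8, 146) = 63656; 63190 is not s-gonal.
s = 9: P(9, 134) = 62511 and P(9, 135) = 63450; 63190 is not s-gonal.
s = 11: P(11, 118) = 62245 and P(11, 119) = 63308; 63190 is not s-gonal.
s = 12: P(12, 112) = 62272 and P(12, 113) = 63393; 63190 is not s-gonal.
Hits: s ∈ {3} → 1.

1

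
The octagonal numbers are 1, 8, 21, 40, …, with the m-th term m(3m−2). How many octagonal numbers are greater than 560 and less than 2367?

14

The n-th octagonal number is n(3n−2).
Smallest index with value > 560: n = 15 (giving 645).
Largest index with value < 2367: n = 28 (giving 2296).
Indices 15 through 28: 14 terms.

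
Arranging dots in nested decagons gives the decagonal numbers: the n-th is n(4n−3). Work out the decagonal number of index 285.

324045

The 285th decagonal number is n(4n−3) with n = 285.
285·(4·285 − 3) = 285·1137 = 324045.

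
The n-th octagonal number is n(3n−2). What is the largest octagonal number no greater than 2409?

2296

Solve n(3n−2) ≤ 2409 for integer n.
n = 28 gives 2296 ≤ 2409, while n = 29 gives 2465 > 2409; so the answer is 2296.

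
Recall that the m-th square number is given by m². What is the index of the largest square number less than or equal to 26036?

161

Solve n² ≤ 26036 for integer n.
n = 161 gives 25921 ≤ 26036, while n = 162 gives 26244 > 26036; so the answer is index 161.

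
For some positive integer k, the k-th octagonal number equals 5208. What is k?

Set n(3n−2) = 5208, giving 3n² − 2n − 5208 = 0.
So n = (2 + 250) / 6 = 252/6 = 42.

42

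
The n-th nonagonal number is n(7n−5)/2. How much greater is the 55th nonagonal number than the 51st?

55·(7·55 − 5)/2 = 10450 and 51·(7·51 − 5)/2 = 8976.
Difference: 10450 − 8976 = 1474.

1474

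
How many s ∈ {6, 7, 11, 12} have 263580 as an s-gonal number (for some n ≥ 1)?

1

s = 6: P(6, 363) = 263175 and P(6, 364) = 264628; 263580 is not s-gonal.
s = 7: P(7, 325) = 263575 and P(7, 326) = 265201; 263580 is not s-gonal.
s = 11: P(11, 242) = 262691 and P(11, 243) = 264870; 263580 is not s-gonal.
s = 12: P(12, 230) = 263580. ✓
Hits: s ∈ {12} → 1.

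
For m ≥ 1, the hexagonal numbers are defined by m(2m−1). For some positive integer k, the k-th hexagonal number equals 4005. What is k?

Set n(2n−1) = 4005, giving 2n² − n − 4005 = 0.
The discriminant is 1 + 8·4005 = 32041, and √32041 = 179.
So n = (1 + 179) / 4 = 180/4 = 45.

45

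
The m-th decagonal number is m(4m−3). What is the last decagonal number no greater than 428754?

Solve n(4n−3) ≤ 428754 for integer n.
n = 327 gives 426735 ≤ 428754, while n = 328 gives 429352 > 428754; so the answer is 426735.

426735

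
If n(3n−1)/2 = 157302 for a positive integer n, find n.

Set n(3n−1)/2 = 157302, giving 3n² − n − 314604 = 0.
The discriminant is 1 + 24·157302 = 3775249, and √3775249 = 1943.
So n = (1 + 1943) / 6 = 1944/6 = 324.

324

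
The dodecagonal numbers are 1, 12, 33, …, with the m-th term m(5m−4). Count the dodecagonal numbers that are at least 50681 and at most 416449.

The n-th dodecagonal number is n(5n−4).
Smallest index with value ≥ 50681: n = 102 (giving 51612).
Largest index with value ≤ 416449: n = 289 (giving 416449).
Indices 102 through 289: 188 terms.

188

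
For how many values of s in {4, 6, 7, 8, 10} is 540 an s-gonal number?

s = 4: P(4, 23) = 529 and P(4, 24) = 576; 540 is not s-gonal.
s = 6: P(6, 16) = 496 and P(6, 17) = 561; 540 is not s-gonal.
s = 7: P(7, 15) = 540. ✓
s = 8: P(8, 13) = 481 and P(8, 14) = 560; 540 is not s-gonal.
s = 10: P(10, 12) = 540. ✓
Hits: s ∈ {7, 10} → 2.

2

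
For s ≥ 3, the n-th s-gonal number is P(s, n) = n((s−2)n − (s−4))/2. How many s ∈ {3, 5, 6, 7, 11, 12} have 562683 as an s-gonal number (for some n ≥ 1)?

1

s = 3: P(3, 1060) = 562330 and P(3, 1061) = 563391; 562683 is not s-gonal.
s = 5: P(5, 612) = 561510 and P(5, 613) = 563347; 562683 is not s-gonal.
s = 6: P(6, 530) = 561270 and P(6, 531) = 563391; 562683 is not s-gonal.
s = 7: P(7, 474) = 560979 and P(7, 475) = 563350; 562683 is not s-gonal.
s = 11: P(11, 354) = 562683. ✓
s = 12: P(12, 335) = 559785 and P(12, 336) = 563136; 562683 is not s-gonal.
Hits: s ∈ {11} → 1.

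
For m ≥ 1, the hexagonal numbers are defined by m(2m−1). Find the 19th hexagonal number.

19·(2·19 − 1) = 19·37 = 703.

703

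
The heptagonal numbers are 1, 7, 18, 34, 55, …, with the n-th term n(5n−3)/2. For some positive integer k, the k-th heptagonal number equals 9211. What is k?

Set n(5n−3)/2 = 9211, giving 5n² − 3n − 18422 = 0.
The discriminant is 9 + 40·9211 = 368449, and √368449 = 607.
So n = (3 + 607) / 10 = 610/10 = 61.
Check: 61·(5·61 − 3)/2 = 9211. ✓

61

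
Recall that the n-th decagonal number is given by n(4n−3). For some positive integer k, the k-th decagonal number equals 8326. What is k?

46

Set n(4n−3) = 8326, giving 4n² − 3n − 8326 = 0.
So n = (3 + 365) / 8 = 368/8 = 46.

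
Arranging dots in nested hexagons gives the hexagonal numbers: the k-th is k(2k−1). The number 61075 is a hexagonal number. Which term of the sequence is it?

175

Set n(2n−1) = 61075, giving 2n² − n − 61075 = 0.
So n = (1 + 699) / 4 = 700/4 = 175.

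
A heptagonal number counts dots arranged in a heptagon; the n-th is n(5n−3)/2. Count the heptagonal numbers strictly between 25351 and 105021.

The n-th heptagonal number is n(5n−3)/2.
Smallest index with value > 25351: n = 102 (giving 25857).
Largest index with value < 105021: n = 205 (giving 104755).
Indices 102 through 205: 104 terms.

104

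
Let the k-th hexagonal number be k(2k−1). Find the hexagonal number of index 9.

153

The 9th hexagonal number is n(2n−1) with n = 9.
9·(2·9 − 1) = 9·17 = 153.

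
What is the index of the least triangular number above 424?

29

Solve n(n+1)/2 > 424 for integer n.
The largest n with value ≤ 424 is 28 (since 406 ≤ 424 < 435), so the first above is n = 29, value 435.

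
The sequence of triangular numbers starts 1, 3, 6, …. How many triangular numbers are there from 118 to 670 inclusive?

22

The n-th triangular number is n(n+1)/2.
Smallest index with value ≥ 118: n = 15 (giving 120).
Largest index with value ≤ 670: n = 36 (giving 666).
Indices 15 through 36: 22 terms.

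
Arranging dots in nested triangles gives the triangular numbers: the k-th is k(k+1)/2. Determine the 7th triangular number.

7·8/2 = 56/2 = 28.

28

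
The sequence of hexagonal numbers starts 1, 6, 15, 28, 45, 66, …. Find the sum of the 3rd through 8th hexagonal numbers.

365

Σ i(2i−1) = 2Σi² − Σi over i = 3..8.
Σi = 36 − 3 = 33 and Σi² = 204 − 5 = 199.
2·199 − 1·33 = 365.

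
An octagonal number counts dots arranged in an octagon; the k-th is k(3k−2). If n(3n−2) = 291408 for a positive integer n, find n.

312

Set n(3n−2) = 291408, giving 3n² − 2n − 291408 = 0.
The discriminant is 4 + 12·291408 = 3496900, and √3496900 = 1870.
So n = (2 + 1870) / 6 = 1872/6 = 312.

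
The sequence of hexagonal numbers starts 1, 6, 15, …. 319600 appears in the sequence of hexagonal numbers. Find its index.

400

Set n(2n−1) = 319600, giving 2n² − n − 319600 = 0.
The discriminant is 1 + 8·319600 = 2556801, and √2556801 = 1599.
So n = (1 + 1599) / 4 = 1600/4 = 400.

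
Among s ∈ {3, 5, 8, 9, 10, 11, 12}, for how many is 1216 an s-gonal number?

2

s = 3: P(3, 48) = 1176 and P(3, 49) = 1225; 1216 is not s-gonal.
s = 5: P(5, 28) = 1162 and P(5, 29) = 1247; 1216 is not s-gonal.
s = 8: P(8, 20) = 1160 and P(8, 21) = 1281; 1216 is not s-gonal.
s = 9: P(9, 19) = 1216. ✓
s = 10: P(10, 17) = 1105 and P(10, 18) = 1242; 1216 is not s-gonal.
s = 11: P(11, 16) = 1096 and P(11, 17) = 1241; 1216 is not s-gonal.
s = 12: P(12, 16) = 1216. ✓
Hits: s ∈ {9, 12} → 2.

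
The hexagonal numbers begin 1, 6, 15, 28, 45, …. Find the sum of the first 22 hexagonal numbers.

Σ i(2i−1) = 2Σi² − Σi over i = 1..22.
Σi = 253 and Σi² = 3795.
2·3795 − 1·253 = 7337.

7337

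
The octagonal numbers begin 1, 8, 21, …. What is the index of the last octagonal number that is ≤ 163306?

Solve n(3n−2) ≤ 163306 for integer n.
n = 233 gives 162401 ≤ 163306, while n = 234 gives 163800 > 163306; so the answer is index 233.

233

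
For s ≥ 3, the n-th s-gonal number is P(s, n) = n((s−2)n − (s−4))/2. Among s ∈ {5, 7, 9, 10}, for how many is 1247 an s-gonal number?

s = 5: P(5, 29) = 1247. ✓
s = 7: P(7, 22) = 1177 and P(7, 23) = 1288; 1247 is not s-gonal.
s = 9: P(9, 19) = 1216 and P(9, 20) = 1350; 1247 is not s-gonal.
s = 10: P(10, 18) = 1242 and P(10, 19) = 1387; 1247 is not s-gonal.
Hits: s ∈ {5} → 1.

1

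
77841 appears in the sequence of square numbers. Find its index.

279

We need n² = 77841, so n = √77841 = 279.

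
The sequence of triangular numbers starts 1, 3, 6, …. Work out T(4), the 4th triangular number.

10

4·5/2 = 20/2 = 10.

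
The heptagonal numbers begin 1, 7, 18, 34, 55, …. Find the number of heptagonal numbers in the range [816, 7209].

36

The n-th heptagonal number is n(5n−3)/2.
Smallest index with value ≥ 816: n = 19 (giving 874).
Largest index with value ≤ 7209: n = 54 (giving 7209).
Indices 19 through 54: 36 terms.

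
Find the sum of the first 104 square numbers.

380380

Σ_{i=1}^{104} i² = 104·105·209/6 = 380380.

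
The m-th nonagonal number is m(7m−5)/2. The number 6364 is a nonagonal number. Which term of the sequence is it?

Set n(7n−5)/2 = 6364, giving 7n² − 5n − 12728 = 0.
So n = (5 + 597) / 14 = 602/14 = 43.

43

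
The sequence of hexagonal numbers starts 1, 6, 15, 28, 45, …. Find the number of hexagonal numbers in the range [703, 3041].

21

The n-th hexagonal number is n(2n−1).
Smallest index with value ≥ 703: n = 19 (giving 703).
Largest index with value ≤ 3041: n = 39 (giving 3003).
Indices 19 through 39: 21 terms.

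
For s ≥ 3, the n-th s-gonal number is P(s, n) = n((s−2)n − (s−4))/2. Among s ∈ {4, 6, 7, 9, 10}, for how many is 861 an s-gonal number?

1

s = 4: P(4, 29) = 841 and P(4, 30) = 900; 861 is not s-gonal.
s = 6: P(6, 21) = 861. ✓
s = 7: P(7, 18) = 783 and P(7, 19) = 874; 861 is not s-gonal.
s = 9: P(9, 16) = 856 and P(9, 17) = 969; 861 is not s-gonal.
s = 10: P(10, 15) = 855 and P(10, 16) = 976; 861 is not s-gonal.
Hits: s ∈ {6} → 1.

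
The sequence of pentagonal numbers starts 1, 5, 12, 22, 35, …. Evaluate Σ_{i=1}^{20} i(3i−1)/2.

Σ i(3i−1)/2 = (3Σi² − Σi) / 2 over i = 1..20.
Σi = 210 and Σi² = 2870.
(3·2870 − 1·210) / 2 = 8400/2 = 4200.

4200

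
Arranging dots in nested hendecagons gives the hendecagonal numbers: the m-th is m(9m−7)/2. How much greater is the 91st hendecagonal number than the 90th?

Consecutive hendecagonal numbers differ by 9n − 8: here 9·91 − 8 = 811.

811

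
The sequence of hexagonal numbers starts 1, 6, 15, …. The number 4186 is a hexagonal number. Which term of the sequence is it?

46

Set n(2n−1) = 4186, giving 2n² − n − 4186 = 0.
The discriminant is 1 + 8·4186 = 33489, and √33489 = 183.
So n = (1 + 183) / 4 = 184/4 = 46.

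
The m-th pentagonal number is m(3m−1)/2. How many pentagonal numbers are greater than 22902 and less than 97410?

131

The n-th pentagonal number is n(3n−1)/2.
Smallest index with value > 22902: n = 124 (giving 23002).
Largest index with value < 97410: n = 254 (giving 96647).
Indices 124 through 254: 131 terms.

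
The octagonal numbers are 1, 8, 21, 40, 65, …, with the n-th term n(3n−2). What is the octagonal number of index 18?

936

The 18th octagonal number is n(3n−2) with n = 18.
18·(3·18 − 2) = 18·52 = 936.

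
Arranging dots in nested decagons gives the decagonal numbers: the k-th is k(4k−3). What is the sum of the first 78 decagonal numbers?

635713

Σ i(4i−3) = 4Σi² − 3Σi over i = 1..78.
Σi = 3081 and Σi² = 161239.
4·161239 − 3·3081 = 635713.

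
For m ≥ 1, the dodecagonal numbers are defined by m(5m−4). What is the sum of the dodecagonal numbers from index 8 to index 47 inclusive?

Σ i(5i−4) = 5Σi² − 4Σi over i = 8..47.
Σi = 1128 − 28 = 1100 and Σi² = 35720 − 140 = 35580.
5·35580 − 4·1100 = 173500.

173500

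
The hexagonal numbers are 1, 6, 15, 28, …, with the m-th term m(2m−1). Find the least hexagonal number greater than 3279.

3321

Solve n(2n−1) > 3279 for integer n.
The largest n with value ≤ 3279 is 40 (since 3160 ≤ 3279 < 3321), so the first above is n = 41, value 3321.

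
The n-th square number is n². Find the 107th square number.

The 107th square number is n² with n = 107.
107² = 11449.

11449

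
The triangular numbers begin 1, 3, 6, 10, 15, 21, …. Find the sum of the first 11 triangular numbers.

Σ i(i+1)/2 = (Σi² + Σi) / 2 over i = 1..11.
Σi = 66 and Σi² = 506.
(1·506 + 1·66) / 2 = 572/2 = 286.

286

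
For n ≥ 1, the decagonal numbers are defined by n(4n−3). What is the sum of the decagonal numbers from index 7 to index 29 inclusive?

32614

Σ i(4i−3) = 4Σi² − 3Σi over i = 7..29.
Σi = 435 − 21 = 414 and Σi² = 8555 − 91 = 8464.
4·8464 − 3·414 = 32614.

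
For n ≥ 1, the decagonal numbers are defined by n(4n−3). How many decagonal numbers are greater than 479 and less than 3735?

The n-th decagonal number is n(4n−3).
Smallest index with value > 479: n = 12 (giving 540).
Largest index with value < 3735: n = 30 (giving 3510).
Indices 12 through 30: 19 terms.

19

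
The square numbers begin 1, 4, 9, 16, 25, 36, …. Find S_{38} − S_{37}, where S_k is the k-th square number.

75

n² − (n−1)² = 2n − 1, so 38² − 37² = 2·38 − 1 = 75.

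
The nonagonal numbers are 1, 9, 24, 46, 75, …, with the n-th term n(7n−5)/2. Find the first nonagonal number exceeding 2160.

2301

Solve n(7n−5)/2 > 2160 for integer n.
The largest n with value ≤ 2160 is 25 (since 2125 ≤ 2160 < 2301), so the first above is n = 26, value 2301.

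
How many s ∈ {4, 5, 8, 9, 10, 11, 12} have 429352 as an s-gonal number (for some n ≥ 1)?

s = 4: P(4, 655) = 429025 and P(4, 656) = 430336; 429352 is not s-gonal.
s = 5: P(5, 535) = 429070 and P(5, 536) = 430676; 429352 is not s-gonal.
s = 8: P(8, 378) = 427896 and P(8, 379) = 430165; 429352 is not s-gonal.
s = 9: P(9, 350) = 427875 and P(9, 351) = 430326; 429352 is not s-gonal.
s = 10: P(10, 328) = 429352. ✓
s = 11: P(11, 309) = 428583 and P(11, 310) = 431365; 429352 is not s-gonal.
s = 12: P(12, 293) = 428073 and P(12, 294) = 431004; 429352 is not s-gonal.
Hits: s ∈ {10} → 1.

1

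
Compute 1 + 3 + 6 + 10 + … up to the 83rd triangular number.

98770

Σ i(i+1)/2 = (Σi² + Σi) / 2 over i = 1..83.
Σi = 3486 and Σi² = 194054.
(1·194054 + 1·3486) / 2 = 197540/2 = 98770.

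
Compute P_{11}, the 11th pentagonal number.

The 11th pentagonal number is n(3n−1)/2 with n = 11.
11·(3·11 − 1)/2 = 11·32/2 = 11·16 = 176.

176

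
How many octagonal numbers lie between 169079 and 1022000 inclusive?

347

The n-th octagonal number is n(3n−2).
Smallest index with value ≥ 169079: n = 238 (giving 169456).
Largest index with value ≤ 1022000: n = 584 (giving 1022000).
Indices 238 through 584: 347 terms.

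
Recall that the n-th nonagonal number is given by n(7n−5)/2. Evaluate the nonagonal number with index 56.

56·(7·56 − 5)/2 = 56·387/2 = 10836.

10836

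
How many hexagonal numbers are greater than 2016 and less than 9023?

35

The n-th hexagonal number is n(2n−1).
Smallest index with value > 2016: n = 33 (giving 2145).
Largest index with value < 9023: n = 67 (giving 8911).
Indices 33 through 67: 35 terms.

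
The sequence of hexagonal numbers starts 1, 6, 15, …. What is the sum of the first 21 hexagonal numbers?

6391

Σ i(2i−1) = 2Σi² − Σi over i = 1..21.
Σi = 231 and Σi² = 3311.
2·3311 − 1·231 = 6391.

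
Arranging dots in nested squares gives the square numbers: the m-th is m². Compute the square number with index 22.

484

The 22nd square number is n² with n = 22.
22² = 484.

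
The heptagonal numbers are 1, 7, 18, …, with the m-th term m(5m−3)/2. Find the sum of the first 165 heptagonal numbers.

3756995

Σ i(5i−3)/2 = (5Σi² − 3Σi) / 2 over i = 1..165.
Σi = 13695 and Σi² = 1511015.
(5·1511015 − 3·13695) / 2 = 7513990/2 = 3756995.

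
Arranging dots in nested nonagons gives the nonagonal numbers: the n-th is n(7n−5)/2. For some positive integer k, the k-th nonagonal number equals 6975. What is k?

45

Set n(7n−5)/2 = 6975, giving 7n² − 5n − 13950 = 0.
The discriminant is 25 + 56·6975 = 390625, and √390625 = 625.
So n = (5 + 625) / 14 = 630/14 = 45.
Check: 45·(7·45 − 5)/2 = 6975. ✓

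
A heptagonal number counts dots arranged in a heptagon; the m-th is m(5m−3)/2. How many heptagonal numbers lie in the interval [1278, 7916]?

34

The n-th heptagonal number is n(5n−3)/2.
Smallest index with value ≥ 1278: n = 23 (giving 1288).
Largest index with value ≤ 7916: n = 56 (giving 7756).
Indices 23 through 56: 34 terms.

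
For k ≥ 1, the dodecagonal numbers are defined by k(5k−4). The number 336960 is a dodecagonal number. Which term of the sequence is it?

260

Set n(5n−4) = 336960, giving 5n² − 4n − 336960 = 0.
So n = (4 + 2596) / 10 = 2600/10 = 260.
Check: 260·(5·260 − 4) = 336960. ✓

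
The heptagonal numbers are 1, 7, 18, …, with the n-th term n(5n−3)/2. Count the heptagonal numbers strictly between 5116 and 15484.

33

The n-th heptagonal number is n(5n−3)/2.
Smallest index with value > 5116: n = 46 (giving 5221).
Largest index with value < 15484: n = 78 (giving 15093).
Indices 46 through 78: 33 terms.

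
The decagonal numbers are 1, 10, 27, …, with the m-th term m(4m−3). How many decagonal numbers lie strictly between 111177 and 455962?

170

The n-th decagonal number is n(4n−3).
Smallest index with value > 111177: n = 168 (giving 112392).
Largest index with value < 455962: n = 337 (giving 453265).
Indices 168 through 337: 170 terms.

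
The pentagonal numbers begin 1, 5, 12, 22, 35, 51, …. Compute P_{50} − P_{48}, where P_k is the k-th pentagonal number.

50·(3·50 − 1)/2 = 3725 and 48·(3·48 − 1)/2 = 3432.
Difference: 3725 − 3432 = 293.

293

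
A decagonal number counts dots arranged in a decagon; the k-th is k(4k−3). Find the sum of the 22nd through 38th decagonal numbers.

61302

Σ i(4i−3) = 4Σi² − 3Σi over i = 22..38.
Σi = 741 − 231 = 510 and Σi² = 19019 − 3311 = 15708.
4·15708 − 3·510 = 61302.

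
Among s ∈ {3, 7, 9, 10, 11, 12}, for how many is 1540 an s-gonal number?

2

s = 3: P(3, 55) = 1540. ✓
s = 7: P(7, 25) = 1525 and P(7, 26) = 1651; 1540 is not s-gonal.
s = 9: P(9, 21) = 1491 and P(9, 22) = 1639; 1540 is not s-gonal.
s = 10: P(10, 20) = 1540. ✓
s = 11: P(11, 18) = 1395 and P(11, 19) = 1558; 1540 is not s-gonal.
s = 12: P(12, 17) = 1377 and P(12, 18) = 1548; 1540 is not s-gonal.
Hits: s ∈ {3, 10} → 2.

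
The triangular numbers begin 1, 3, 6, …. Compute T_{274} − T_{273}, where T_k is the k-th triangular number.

Consecutive triangular numbers differ by n: T_{274} − T_{273} = 274.

274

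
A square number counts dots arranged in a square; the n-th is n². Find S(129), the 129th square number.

16641

129² = 16641.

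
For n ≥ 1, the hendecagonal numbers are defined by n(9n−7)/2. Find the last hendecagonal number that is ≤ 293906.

Solve n(9n−7)/2 ≤ 293906 for integer n.
n = 255 gives 291720 ≤ 293906, while n = 256 gives 294016 > 293906; so the answer is 291720.

291720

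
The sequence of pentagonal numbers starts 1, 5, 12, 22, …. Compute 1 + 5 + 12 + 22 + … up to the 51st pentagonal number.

Σ i(3i−1)/2 = (3Σi² − Σi) / 2 over i = 1..51.
Σi = 1326 and Σi² = 45526.
(3·45526 − 1·1326) / 2 = 135252/2 = 67626.

67626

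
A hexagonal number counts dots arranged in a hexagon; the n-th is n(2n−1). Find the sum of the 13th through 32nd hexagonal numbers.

21130

Σ i(2i−1) = 2Σi² − Σi over i = 13..32.
Σi = 528 − 78 = 450 and Σi² = 11440 − 650 = 10790.
2·10790 − 1·450 = 21130.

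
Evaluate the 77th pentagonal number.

The 77th pentagonal number is n(3n−1)/2 with n = 77.
77·(3·77 − 1)/2 = 77·230/2 = 77·115 = 8855.

8855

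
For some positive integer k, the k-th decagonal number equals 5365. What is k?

37

Set n(4n−3) = 5365, giving 4n² − 3n − 5365 = 0.
So n = (3 + 293) / 8 = 296/8 = 37.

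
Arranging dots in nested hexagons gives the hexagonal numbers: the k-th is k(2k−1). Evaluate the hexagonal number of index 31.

1891

31·(2·31 − 1) = 31·61 = 1891.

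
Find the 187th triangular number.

The 187th triangular number is n(n+1)/2 with n = 187.
187·188/2 = 35156/2 = 17578.

17578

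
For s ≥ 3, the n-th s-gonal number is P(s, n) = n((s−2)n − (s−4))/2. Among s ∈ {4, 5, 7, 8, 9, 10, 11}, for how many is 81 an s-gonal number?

s = 4: P(4, 9) = 81. ✓
s = 5: P(5, 7) = 70 and P(5, 8) = 92; 81 is not s-gonal.
s = 7: P(7, 6) = 81. ✓
s = 8: P(8, 5) = 65 and P(8, 6) = 96; 81 is not s-gonal.
s = 9: P(9, 5) = 75 and P(9, 6) = 111; 81 is not s-gonal.
s = 10: P(10, 4) = 52 and P(10, 5) = 85; 81 is not s-gonal.
s = 11: P(11, 4) = 58 and P(11, 5) = 95; 81 is not s-gonal.
Hits: s ∈ {4, 7} → 2.

2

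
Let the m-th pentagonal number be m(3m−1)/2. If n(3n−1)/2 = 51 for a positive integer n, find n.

6

Set n(3n−1)/2 = 51, giving 3n² − n − 102 = 0.
The discriminant is 1 + 24·51 = 1225, and √1225 = 35.
So n = (1 + 35) / 6 = 36/6 = 6.
Check: 6·(3·6 − 1)/2 = 51. ✓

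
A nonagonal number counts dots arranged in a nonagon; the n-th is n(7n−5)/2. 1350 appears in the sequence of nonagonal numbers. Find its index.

20

Set n(7n−5)/2 = 1350, giving 7n² − 5n − 2700 = 0.
So n = (5 + 275) / 14 = 280/14 = 20.
Check: 20·(7·20 − 5)/2 = 1350. ✓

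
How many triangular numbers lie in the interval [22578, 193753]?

The n-th triangular number is n(n+1)/2.
Smallest index with value ≥ 22578: n = 212 (giving 22578).
Largest index with value ≤ 193753: n = 622 (giving 193753).
Indices 212 through 622: 411 terms.

411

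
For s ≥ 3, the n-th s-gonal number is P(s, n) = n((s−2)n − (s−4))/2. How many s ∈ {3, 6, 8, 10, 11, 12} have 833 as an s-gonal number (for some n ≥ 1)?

2

s = 3: P(3, 40) = 820 and P(3, 41) = 861; 833 is not s-gonal.
s = 6: P(6, 20) = 780 and P(6, 21) = 861; 833 is not s-gonal.
s = 8: P(8, 17) = 833. ✓
s = 10: P(10, 14) = 742 and P(10, 15) = 855; 833 is not s-gonal.
s = 11: P(11, 14) = 833. ✓
s = 12: P(12, 13) = 793 and P(12, 14) = 924; 833 is not s-gonal.
Hits: s ∈ {8, 11} → 2.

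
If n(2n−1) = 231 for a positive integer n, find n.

11

Set n(2n−1) = 231, giving 2n² − n − 231 = 0.
The discriminant is 1 + 8·231 = 1849, and √1849 = 43.
So n = (1 + 43) / 4 = 44/4 = 11.
Check: 11·(2·11 − 1) = 231. ✓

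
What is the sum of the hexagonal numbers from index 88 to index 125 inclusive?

Σ i(2i−1) = 2Σi² − Σi over i = 88..125.
Σi = 7875 − 3828 = 4047 and Σi² = 658875 − 223300 = 435575.
2·435575 − 1·4047 = 867103.

867103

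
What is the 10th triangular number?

The 10th triangular number is n(n+1)/2 with n = 10.
10·11/2 = 110/2 = 55.

55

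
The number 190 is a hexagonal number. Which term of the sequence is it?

10

Set n(2n−1) = 190, giving 2n² − n − 190 = 0.
So n = (1 + 39) / 4 = 40/4 = 10.
Check: 10·(2·10 − 1) = 190. ✓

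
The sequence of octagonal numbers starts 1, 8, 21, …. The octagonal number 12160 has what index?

Set n(3n−2) = 12160, giving 3n² − 2n − 12160 = 0.
The discriminant is 4 + 12·12160 = 145924, and √145924 = 382.
So n = (2 + 382) / 6 = 384/6 = 64.

64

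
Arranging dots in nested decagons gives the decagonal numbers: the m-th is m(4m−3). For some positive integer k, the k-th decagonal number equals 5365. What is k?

37

Set n(4n−3) = 5365, giving 4n² − 3n − 5365 = 0.
The discriminant is 9 + 16·5365 = 85849, and √85849 = 293.
So n = (3 + 293) / 8 = 296/8 = 37.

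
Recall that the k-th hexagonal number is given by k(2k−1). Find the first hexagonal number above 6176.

6216

Solve n(2n−1) > 6176 for integer n.
The largest n with value ≤ 6176 is 55 (since 5995 ≤ 6176 < 6216), so the first above is n = 56, value 6216.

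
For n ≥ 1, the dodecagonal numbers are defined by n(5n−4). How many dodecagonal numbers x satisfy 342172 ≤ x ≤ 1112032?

The n-th dodecagonal number is n(5n−4).
Smallest index with value ≥ 342172: n = 262 (giving 342172).
Largest index with value ≤ 1112032: n = 472 (giving 1112032).
Indices 262 through 472: 211 terms.

211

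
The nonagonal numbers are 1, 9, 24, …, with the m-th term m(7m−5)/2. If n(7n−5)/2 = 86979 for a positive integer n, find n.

158

Set n(7n−5)/2 = 86979, giving 7n² − 5n − 173958 = 0.
So n = (5 + 2207) / 14 = 2212/14 = 158.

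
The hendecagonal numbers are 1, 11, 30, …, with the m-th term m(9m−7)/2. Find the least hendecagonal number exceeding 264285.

Solve n(9n−7)/2 > 264285 for integer n.
The largest n with value ≤ 264285 is 242 (since 262691 ≤ 264285 < 264870), so the first above is n = 243, value 264870.

264870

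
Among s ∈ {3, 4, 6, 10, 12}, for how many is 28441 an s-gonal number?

s = 3: P(3, 238) = 28441. ✓
s = 4: P(4, 168) = 28224 and P(4, 169) = 28561; 28441 is not s-gonal.
s = 6: P(6, 119) = 28203 and P(6, 120) = 28680; 28441 is not s-gonal.
s = 10: P(10, 84) = 27972 and P(10, 85) = 28645; 28441 is not s-gonal.
s = 12: P(12, 75) = 27825 and P(12, 76) = 28576; 28441 is not s-gonal.
Hits: s ∈ {3} → 1.

1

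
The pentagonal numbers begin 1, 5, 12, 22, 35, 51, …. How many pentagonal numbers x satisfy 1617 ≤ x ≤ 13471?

The n-th pentagonal number is n(3n−1)/2.
Smallest index with value ≥ 1617: n = 33 (giving 1617).
Largest index with value ≤ 13471: n = 94 (giving 13207).
Indices 33 through 94: 62 terms.

62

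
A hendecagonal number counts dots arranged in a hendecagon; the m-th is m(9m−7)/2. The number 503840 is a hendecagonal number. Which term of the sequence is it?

Set n(9n−7)/2 = 503840, giving 9n² − 7n − 1007680 = 0.
The discriminant is 49 + 72·503840 = 36276529, and √36276529 = 6023.
So n = (7 + 6023) / 18 = 6030/18 = 335.

335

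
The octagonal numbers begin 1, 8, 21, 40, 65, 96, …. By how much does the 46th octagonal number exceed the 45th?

271

Consecutive octagonal numbers differ by 6n − 5: here 6·46 − 5 = 271.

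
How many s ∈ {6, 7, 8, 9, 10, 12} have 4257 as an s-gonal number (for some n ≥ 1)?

s = 6: P(6, 46) = 4186 and P(6, 47) = 4371; 4257 is not s-gonal.
s = 7: P(7, 41) = 4141 and P(7, 42) = 4347; 4257 is not s-gonal.
s = 8: P(8, 38) = 4256 and P(8, 39) = 4485; 4257 is not s-gonal.
s = 9: P(9, 35) = 4200 and P(9, 36) = 4446; 4257 is not s-gonal.
s = 10: P(10, 33) = 4257. ✓
s = 12: P(12, 29) = 4089 and P(12, 30) = 4380; 4257 is not s-gonal.
Hits: s ∈ {10} → 1.

1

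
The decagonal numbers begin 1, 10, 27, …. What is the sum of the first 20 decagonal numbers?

10850

Σ i(4i−3) = 4Σi² − 3Σi over i = 1..20.
Σi = 210 and Σi² = 2870.
4·2870 − 3·210 = 10850.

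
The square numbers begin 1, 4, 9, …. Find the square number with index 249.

249² = 62001.

62001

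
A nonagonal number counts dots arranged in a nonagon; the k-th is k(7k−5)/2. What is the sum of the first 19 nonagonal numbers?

8170

Σ i(7i−5)/2 = (7Σi² − 5Σi) / 2 over i = 1..19.
Σi = 190 and Σi² = 2470.
(7·2470 − 5·190) / 2 = 16340/2 = 8170.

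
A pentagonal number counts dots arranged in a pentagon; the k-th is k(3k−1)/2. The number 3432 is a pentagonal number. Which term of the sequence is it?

Set n(3n−1)/2 = 3432, giving 3n² − n − 6864 = 0.
So n = (1 + 287) / 6 = 288/6 = 48.

48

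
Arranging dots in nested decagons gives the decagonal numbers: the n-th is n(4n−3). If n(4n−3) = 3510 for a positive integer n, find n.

30

Set n(4n−3) = 3510, giving 4n² − 3n − 3510 = 0.
So n = (3 + 237) / 8 = 240/8 = 30.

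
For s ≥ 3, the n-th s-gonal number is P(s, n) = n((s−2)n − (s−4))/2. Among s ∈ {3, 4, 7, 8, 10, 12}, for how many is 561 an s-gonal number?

2

s = 3: P(3, 33) = 561. ✓
s = 4: P(4, 23) = 529 and P(4, 24) = 576; 561 is not s-gonal.
s = 7: P(7, 15) = 540 and P(7, 16) = 616; 561 is not s-gonal.
s = 8: P(8, 14) = 560 and P(8, 15) = 645; 561 is not s-gonal.
s = 10: P(10, 12) = 540 and P(10, 13) = 637; 561 is not s-gonal.
s = 12: P(12, 11) = 561. ✓
Hits: s ∈ {3, 12} → 2.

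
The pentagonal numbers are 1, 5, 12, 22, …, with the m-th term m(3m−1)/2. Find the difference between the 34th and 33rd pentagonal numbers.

100

Consecutive pentagonal numbers differ by 3n − 2: here 3·34 − 2 = 100.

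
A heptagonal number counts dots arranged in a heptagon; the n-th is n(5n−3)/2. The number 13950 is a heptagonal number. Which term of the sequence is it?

Set n(5n−3)/2 = 13950, giving 5n² − 3n − 27900 = 0.
So n = (3 + 747) / 10 = 750/10 = 75.

75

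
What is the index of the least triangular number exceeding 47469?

308

Solve n(n+1)/2 > 47469 for integer n.
The largest n with value ≤ 47469 is 307 (since 47278 ≤ 47469 < 47586), so the first above is n = 308, value 47586.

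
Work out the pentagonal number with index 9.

The 9th pentagonal number is n(3n−1)/2 with n = 9.
9·(3·9 − 1)/2 = 9·26/2 = 9·13 = 117.

117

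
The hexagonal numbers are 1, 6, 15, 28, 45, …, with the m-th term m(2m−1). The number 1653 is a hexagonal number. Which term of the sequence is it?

Set n(2n−1) = 1653, giving 2n² − n − 1653 = 0.
So n = (1 + 115) / 4 = 116/4 = 29.
Check: 29·(2·29 − 1) = 1653. ✓

29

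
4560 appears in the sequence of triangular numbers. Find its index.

Set n(n+1)/2 = 4560, giving n² + n − 9120 = 0.
The discriminant is 1 + 8·4560 = 36481, and √36481 = 191.
So n = (-1 + 191) / 2 = 190/2 = 95.

95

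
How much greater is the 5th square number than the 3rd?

16

5² = 25 and 3² = 9.
Difference: 25 − 9 = 16.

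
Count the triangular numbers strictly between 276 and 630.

The n-th triangular number is n(n+1)/2.
Smallest index with value > 276: n = 24 (giving 300).
Largest index with value < 630: n = 34 (giving 595).
Indices 24 through 34: 11 terms.

11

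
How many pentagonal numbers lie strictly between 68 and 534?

The n-th pentagonal number is n(3n−1)/2.
Smallest index with value > 68: n = 7 (giving 70).
Largest index with value < 534: n = 19 (giving 532).
Indices 7 through 19: 13 terms.

13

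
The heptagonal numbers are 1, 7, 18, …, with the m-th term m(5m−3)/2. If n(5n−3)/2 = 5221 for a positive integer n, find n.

Set n(5n−3)/2 = 5221, giving 5n² − 3n − 10442 = 0.
The discriminant is 9 + 40·5221 = 208849, and √208849 = 457.
So n = (3 + 457) / 10 = 460/10 = 46.

46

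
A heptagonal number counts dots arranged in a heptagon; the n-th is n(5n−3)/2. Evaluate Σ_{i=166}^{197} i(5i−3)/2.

Σ i(5i−3)/2 = (5Σi² − 3Σi) / 2 over i = 166..197.
Σi = 19503 − 13695 = 5808 and Σi² = 2567895 − 1511015 = 1056880.
(5·1056880 − 3·5808) / 2 = 5266976/2 = 2633488.

2633488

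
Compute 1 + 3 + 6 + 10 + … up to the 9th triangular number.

165

Σ i(i+1)/2 = (Σi² + Σi) / 2 over i = 1..9.
Σi = 45 and Σi² = 285.
(1·285 + 1·45) / 2 = 330/2 = 165.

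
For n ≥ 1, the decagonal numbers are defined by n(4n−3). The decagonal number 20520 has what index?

Set n(4n−3) = 20520, giving 4n² − 3n − 20520 = 0.
The discriminant is 9 + 16·20520 = 328329, and √328329 = 573.
So n = (3 + 573) / 8 = 576/8 = 72.
Check: 72·(4·72 − 3) = 20520. ✓

72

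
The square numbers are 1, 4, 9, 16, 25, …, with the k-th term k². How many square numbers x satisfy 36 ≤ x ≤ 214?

The n-th square number is n².
Smallest index with value ≥ 36: n = 6 (giving 36).
Largest index with value ≤ 214: n = 14 (giving 196).
Indices 6 through 14: 9 terms.

9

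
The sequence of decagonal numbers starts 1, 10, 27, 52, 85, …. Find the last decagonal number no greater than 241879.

Solve n(4n−3) ≤ 241879 for integer n.
n = 246 gives 241326 ≤ 241879, while n = 247 gives 243295 > 241879; so the answer is 241326.

241326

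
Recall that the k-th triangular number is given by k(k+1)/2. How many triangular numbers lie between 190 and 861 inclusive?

23

The n-th triangular number is n(n+1)/2.
Smallest index with value ≥ 190: n = 19 (giving 190).
Largest index with value ≤ 861: n = 41 (giving 861).
Indices 19 through 41: 23 terms.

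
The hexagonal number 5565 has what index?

Set n(2n−1) = 5565, giving 2n² − n − 5565 = 0.
The discriminant is 1 + 8·5565 = 44521, and √44521 = 211.
So n = (1 + 211) / 4 = 212/4 = 53.
Check: 53·(2·53 − 1) = 5565. ✓

53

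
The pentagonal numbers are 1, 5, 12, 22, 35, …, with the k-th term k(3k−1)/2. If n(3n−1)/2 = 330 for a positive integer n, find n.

Set n(3n−1)/2 = 330, giving 3n² − n − 660 = 0.
The discriminant is 1 + 24·330 = 7921, and √7921 = 89.
So n = (1 + 89) / 6 = 90/6 = 15.
Check: 15·(3·15 − 1)/2 = 330. ✓

15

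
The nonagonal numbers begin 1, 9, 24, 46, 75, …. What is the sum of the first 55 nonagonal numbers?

Σ i(7i−5)/2 = (7Σi² − 5Σi) / 2 over i = 1..55.
Σi = 1540 and Σi² = 56980.
(7·56980 − 5·1540) / 2 = 391160/2 = 195580.

195580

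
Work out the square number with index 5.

25

The 5th square number is n² with n = 5.
5² = 25.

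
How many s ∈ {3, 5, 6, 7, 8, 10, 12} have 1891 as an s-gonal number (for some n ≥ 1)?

s = 3: P(3, 61) = 1891. ✓
s = 5: P(5, 35) = 1820 and P(5, 36) = 1926; 1891 is not s-gonal.
s = 6: P(6, 31) = 1891. ✓
s = 7: P(7, 27) = 1782 and P(7, 28) = 1918; 1891 is not s-gonal.
s = 8: P(8, 25) = 1825 and P(8, 26) = 1976; 1891 is not s-gonal.
s = 10: P(10, 22) = 1870 and P(10, 23) = 2047; 1891 is not s-gonal.
s = 12: P(12, 19) = 1729 and P(12, 20) = 1920; 1891 is not s-gonal.
Hits: s ∈ {3, 6} → 2.

2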